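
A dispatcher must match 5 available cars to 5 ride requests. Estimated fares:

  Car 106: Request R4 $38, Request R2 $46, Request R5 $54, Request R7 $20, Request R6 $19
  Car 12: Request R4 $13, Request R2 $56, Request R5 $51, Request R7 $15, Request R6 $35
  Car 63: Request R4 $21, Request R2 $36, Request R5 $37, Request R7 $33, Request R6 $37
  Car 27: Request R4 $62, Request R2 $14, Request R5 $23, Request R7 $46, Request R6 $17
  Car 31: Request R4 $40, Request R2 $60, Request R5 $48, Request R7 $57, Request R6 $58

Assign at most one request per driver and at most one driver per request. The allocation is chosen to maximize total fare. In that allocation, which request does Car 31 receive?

Car 31 receives Request R7.

Optimal: Car 106→Request R5 ($54), Car 12→Request R2 ($56), Car 63→Request R6 ($37), Car 27→Request R4 ($62), Car 31→Request R7 ($57) — total 54+56+37+62+57 = $266.
Column-greedy (each request in turn goes to its best remaining driver) gives $244, worse by 22.
Next-best assignment: Car 106→Request R5, Car 12→Request R2, Car 63→Request R7, Car 27→Request R4, Car 31→Request R6 = $263.
Car 31's own top request is Request R2 ($60), but forcing Car 31→Request R2 and reassigning the rest optimally gives only $244 — worse by 22.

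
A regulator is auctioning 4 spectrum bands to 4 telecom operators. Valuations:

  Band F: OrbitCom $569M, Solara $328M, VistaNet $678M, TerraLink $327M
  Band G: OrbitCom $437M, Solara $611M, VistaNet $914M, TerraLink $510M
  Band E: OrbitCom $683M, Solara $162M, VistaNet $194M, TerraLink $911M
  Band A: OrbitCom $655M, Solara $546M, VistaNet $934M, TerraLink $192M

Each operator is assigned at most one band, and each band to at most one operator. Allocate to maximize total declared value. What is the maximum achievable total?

Maximum total: $3025M

Optimal: OrbitCom→Band F ($569M), Solara→Band G ($611M), VistaNet→Band A ($934M), TerraLink→Band E ($911M) — total 569+611+934+911 = $3025M.
Next-best assignment: OrbitCom→Band F, Solara→Band A, VistaNet→Band G, TerraLink→Band E = $2940M.
Every other assignment is strictly worse.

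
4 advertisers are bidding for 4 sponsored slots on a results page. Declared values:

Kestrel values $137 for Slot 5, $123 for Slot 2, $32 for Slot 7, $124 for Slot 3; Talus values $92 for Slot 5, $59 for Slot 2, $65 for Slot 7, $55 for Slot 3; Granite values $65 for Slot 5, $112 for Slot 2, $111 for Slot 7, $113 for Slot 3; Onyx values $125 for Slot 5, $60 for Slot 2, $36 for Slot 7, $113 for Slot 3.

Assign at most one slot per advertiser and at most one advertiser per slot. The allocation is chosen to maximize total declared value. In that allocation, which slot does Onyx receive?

This is the linear assignment problem.
Optimal: Kestrel→Slot 2 ($123), Talus→Slot 5 ($92), Granite→Slot 7 ($111), Onyx→Slot 3 ($113) — total 123+92+111+113 = $439.
Swapping Granite↔Kestrel (Granite→Slot 2 $112, Kestrel→Slot 7 $32) loses 90.
Every other assignment is strictly worse.
Onyx's own top slot is Slot 5 ($125), but forcing Onyx→Slot 5 and reassigning the rest optimally gives only $426 — worse by 13.

Onyx receives Slot 3.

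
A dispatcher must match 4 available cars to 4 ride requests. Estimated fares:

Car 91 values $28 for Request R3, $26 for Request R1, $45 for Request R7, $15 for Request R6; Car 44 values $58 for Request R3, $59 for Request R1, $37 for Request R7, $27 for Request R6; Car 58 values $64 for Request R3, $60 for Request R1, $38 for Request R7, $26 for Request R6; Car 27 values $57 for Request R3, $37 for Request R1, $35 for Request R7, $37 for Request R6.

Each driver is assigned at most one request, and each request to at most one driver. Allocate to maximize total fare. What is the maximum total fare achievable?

Maximum total: $205

This is a one-to-one assignment (maximum-weight bipartite matching).
Optimal: Car 91→Request R7 ($45), Car 44→Request R1 ($59), Car 58→Request R3 ($64), Car 27→Request R6 ($37) — total 45+59+64+37 = $205.
Next-best assignment: Car 91→Request R7, Car 44→Request R3, Car 58→Request R1, Car 27→Request R6 = $200.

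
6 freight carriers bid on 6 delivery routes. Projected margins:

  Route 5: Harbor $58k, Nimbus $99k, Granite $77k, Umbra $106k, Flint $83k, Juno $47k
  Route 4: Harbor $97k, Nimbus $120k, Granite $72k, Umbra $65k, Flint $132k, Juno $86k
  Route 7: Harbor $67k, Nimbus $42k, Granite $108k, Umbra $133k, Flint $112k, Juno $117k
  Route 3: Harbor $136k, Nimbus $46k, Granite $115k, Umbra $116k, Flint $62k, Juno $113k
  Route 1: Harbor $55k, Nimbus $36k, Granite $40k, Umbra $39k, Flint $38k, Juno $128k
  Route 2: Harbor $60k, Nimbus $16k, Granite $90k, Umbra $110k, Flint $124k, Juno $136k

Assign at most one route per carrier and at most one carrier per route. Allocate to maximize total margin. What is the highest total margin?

Max total: $722k

Treat this as an assignment problem: match each carrier to one route.
Optimal: Harbor→Route 3 ($136k), Nimbus→Route 4 ($120k), Granite→Route 7 ($108k), Umbra→Route 5 ($106k), Flint→Route 2 ($124k), Juno→Route 1 ($128k) — total 136+120+108+106+124+128 = $722k.
Column-greedy (each route in turn goes to its best remaining carrier) gives $547k, worse by 175.
Next-best assignment: Harbor→Route 3, Nimbus→Route 5, Granite→Route 2, Umbra→Route 7, Flint→Route 4, Juno→Route 1 = $718k.
Swapping Nimbus↔Flint (Nimbus→Route 2 $16k, Flint→Route 4 $132k) loses 96.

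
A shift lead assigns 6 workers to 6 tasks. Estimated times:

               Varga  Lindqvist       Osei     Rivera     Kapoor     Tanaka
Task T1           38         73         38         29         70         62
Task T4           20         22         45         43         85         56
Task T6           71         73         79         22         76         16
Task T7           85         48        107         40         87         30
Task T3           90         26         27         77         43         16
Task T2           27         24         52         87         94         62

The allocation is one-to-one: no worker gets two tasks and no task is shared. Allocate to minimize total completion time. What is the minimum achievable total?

Optimal: Varga→Task T4 (20 min), Lindqvist→Task T2 (24 min), Osei→Task T1 (38 min), Rivera→Task T6 (22 min), Kapoor→Task T3 (43 min), Tanaka→Task T7 (30 min) — total 20+24+38+22+43+30 = 177 min.
Row-greedy (each worker in turn takes its cheapest remaining task) gives 193 min, worse by 16.
Swapping Osei↔Rivera (Osei→Task T6 79 min, Rivera→Task T1 29 min) adds 48.

Minimum total: 177 min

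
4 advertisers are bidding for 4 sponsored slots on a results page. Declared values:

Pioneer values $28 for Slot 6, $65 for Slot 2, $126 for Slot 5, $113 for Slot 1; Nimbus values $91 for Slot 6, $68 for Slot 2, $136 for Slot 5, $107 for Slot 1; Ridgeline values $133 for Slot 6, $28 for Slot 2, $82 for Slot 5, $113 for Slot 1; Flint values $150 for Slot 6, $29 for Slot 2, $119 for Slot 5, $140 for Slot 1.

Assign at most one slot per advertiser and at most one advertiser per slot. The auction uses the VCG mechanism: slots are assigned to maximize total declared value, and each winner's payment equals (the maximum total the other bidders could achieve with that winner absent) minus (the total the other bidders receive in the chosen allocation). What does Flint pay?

Flint pays $48.

Efficient allocation: Pioneer→Slot 2 ($65), Nimbus→Slot 5 ($136), Ridgeline→Slot 6 ($133), Flint→Slot 1 ($140); total welfare W = $474.
Flint receives Slot 1 at value $140, so the others get W − 140 = $334.
Without Flint: best allocation of the remaining 3 bidders over all 4 slots is Pioneer→Slot 1 ($113), Nimbus→Slot 5 ($136), Ridgeline→Slot 6 ($133), total $382.
VCG payment = (others' best without Flint) − (others' welfare with Flint) = 382 − 334 = $48.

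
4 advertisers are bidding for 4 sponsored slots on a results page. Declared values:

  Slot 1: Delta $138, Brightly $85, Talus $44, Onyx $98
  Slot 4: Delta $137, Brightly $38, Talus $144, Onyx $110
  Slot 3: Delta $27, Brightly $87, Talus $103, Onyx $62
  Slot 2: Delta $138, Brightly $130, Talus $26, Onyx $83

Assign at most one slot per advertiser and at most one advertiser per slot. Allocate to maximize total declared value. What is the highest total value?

Max total: $481

Optimal: Delta→Slot 1 ($138), Brightly→Slot 2 ($130), Talus→Slot 3 ($103), Onyx→Slot 4 ($110) — total 138+130+103+110 = $481.
Column-greedy (each slot in turn goes to its best remaining advertiser) gives $452, worse by 29.
Every other assignment is strictly worse.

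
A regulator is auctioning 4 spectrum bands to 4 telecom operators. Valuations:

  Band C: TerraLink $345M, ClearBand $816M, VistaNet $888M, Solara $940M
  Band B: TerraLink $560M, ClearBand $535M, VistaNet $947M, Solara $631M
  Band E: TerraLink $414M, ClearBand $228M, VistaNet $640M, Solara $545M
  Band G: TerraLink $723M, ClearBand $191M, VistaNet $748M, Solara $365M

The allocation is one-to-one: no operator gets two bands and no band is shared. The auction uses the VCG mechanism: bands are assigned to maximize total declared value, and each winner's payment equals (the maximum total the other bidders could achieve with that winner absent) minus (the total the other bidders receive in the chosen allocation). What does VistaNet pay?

Efficient allocation: TerraLink→Band G ($723M), ClearBand→Band C ($816M), VistaNet→Band B ($947M), Solara→Band E ($545M); total welfare W = $3031M.
VistaNet receives Band B at value $947M, so the others get W − 947 = $2084M.
Without VistaNet: best allocation of the remaining 3 bidders over all 4 bands is TerraLink→Band G ($723M), ClearBand→Band B ($535M), Solara→Band C ($940M), total $2198M.
VCG payment = (others' best without VistaNet) − (others' welfare with VistaNet) = 2198 − 2084 = $114M.

VistaNet pays $114M.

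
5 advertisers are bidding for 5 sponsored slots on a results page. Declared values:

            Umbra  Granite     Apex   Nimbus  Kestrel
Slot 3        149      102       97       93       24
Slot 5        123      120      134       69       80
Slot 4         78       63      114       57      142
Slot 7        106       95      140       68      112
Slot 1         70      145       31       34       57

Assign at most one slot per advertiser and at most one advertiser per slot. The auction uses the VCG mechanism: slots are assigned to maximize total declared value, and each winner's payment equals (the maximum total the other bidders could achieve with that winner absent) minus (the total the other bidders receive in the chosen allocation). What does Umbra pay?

Umbra pays $24.

Efficient allocation: Umbra→Slot 3 ($149), Granite→Slot 1 ($145), Apex→Slot 7 ($140), Nimbus→Slot 5 ($69), Kestrel→Slot 4 ($142); total welfare W = $645.
Umbra receives Slot 3 at value $149, so the others get W − 149 = $496.
Without Umbra: best allocation of the remaining 4 bidders over all 5 slots is Granite→Slot 1 ($145), Apex→Slot 7 ($140), Nimbus→Slot 3 ($93), Kestrel→Slot 4 ($142), total $520.
VCG payment = (others' best without Umbra) − (others' welfare with Umbra) = 520 − 496 = $24.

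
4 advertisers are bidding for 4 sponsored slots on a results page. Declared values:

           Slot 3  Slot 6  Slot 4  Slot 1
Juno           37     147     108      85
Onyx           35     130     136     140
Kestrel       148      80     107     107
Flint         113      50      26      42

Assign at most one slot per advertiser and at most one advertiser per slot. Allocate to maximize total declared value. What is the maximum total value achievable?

Max total: $507

Treat this as an assignment problem: match each advertiser to one slot.
Optimal: Juno→Slot 6 ($147), Onyx→Slot 1 ($140), Kestrel→Slot 4 ($107), Flint→Slot 3 ($113) — total 147+140+107+113 = $507.
Column-greedy (each slot in turn goes to its best remaining advertiser) gives $473, worse by 34.
Swapping Juno↔Onyx (Juno→Slot 1 $85, Onyx→Slot 6 $130) loses 72.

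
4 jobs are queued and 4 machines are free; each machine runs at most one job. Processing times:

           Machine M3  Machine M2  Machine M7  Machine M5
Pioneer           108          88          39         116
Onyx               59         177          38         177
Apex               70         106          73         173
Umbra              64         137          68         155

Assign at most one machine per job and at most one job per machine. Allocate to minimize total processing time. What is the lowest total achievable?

This is a one-to-one assignment (minimum-cost bipartite matching).
Optimal: Pioneer→Machine M5 (116 min), Onyx→Machine M7 (38 min), Apex→Machine M2 (106 min), Umbra→Machine M3 (64 min) — total 116+38+106+64 = 324 min.
Row-greedy (each job in turn takes its cheapest remaining machine) gives 359 min, worse by 35.
Swapping Pioneer↔Umbra (Pioneer→Machine M3 108 min, Umbra→Machine M5 155 min) adds 83.

Min total: 324 min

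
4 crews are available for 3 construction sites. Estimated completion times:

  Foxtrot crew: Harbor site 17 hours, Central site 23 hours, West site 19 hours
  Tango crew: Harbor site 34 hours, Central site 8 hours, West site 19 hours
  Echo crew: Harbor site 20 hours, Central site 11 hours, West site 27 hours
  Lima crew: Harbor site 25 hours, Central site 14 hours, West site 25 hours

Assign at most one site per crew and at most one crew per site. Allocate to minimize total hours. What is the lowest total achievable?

Minimum total: 47 hours

Optimal: Foxtrot crew→Harbor site (17 hours), Echo crew→Central site (11 hours), Tango crew→West site (19 hours) — total 17+11+19 = 47 hours.
Column-greedy (each site in turn goes to its cheapest remaining crew) gives 50 hours, worse by 3.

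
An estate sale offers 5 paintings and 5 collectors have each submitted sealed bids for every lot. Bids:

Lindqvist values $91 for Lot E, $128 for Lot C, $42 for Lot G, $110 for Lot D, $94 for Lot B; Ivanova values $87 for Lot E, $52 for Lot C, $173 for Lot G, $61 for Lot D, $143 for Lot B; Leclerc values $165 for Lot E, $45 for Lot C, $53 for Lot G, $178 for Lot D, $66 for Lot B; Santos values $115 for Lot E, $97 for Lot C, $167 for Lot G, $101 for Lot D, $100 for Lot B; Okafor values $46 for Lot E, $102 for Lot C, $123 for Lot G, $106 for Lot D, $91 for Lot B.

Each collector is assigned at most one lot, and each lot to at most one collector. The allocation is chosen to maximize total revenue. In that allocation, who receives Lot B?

Ivanova receives Lot B.

Optimal: Lindqvist→Lot C ($128), Ivanova→Lot B ($143), Leclerc→Lot E ($165), Santos→Lot G ($167), Okafor→Lot D ($106) — total 128+143+165+167+106 = $709.
Row-greedy (each collector in turn takes its best remaining lot) gives $685, worse by 24.
Next-best assignment: Lindqvist→Lot C, Ivanova→Lot B, Leclerc→Lot D, Santos→Lot E, Okafor→Lot G = $687.
Checked against all permutations: $709 is optimal.
Ivanova's own top lot is Lot G ($173), but forcing Ivanova→Lot G and reassigning the rest optimally gives only $685 — worse by 24.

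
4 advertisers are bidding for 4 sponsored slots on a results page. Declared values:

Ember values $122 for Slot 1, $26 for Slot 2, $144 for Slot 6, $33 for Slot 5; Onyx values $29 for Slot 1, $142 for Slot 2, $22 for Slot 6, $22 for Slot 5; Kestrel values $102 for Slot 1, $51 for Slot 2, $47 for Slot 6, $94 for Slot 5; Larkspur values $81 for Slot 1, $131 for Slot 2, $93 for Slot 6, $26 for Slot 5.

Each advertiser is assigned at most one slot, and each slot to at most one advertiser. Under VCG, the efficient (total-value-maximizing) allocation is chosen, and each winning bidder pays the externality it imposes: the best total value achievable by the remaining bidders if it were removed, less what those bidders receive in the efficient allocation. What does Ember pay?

Ember pays $20.

Efficient allocation: Ember→Slot 6 ($144), Onyx→Slot 2 ($142), Kestrel→Slot 5 ($94), Larkspur→Slot 1 ($81); total welfare W = $461.
Ember receives Slot 6 at value $144, so the others get W − 144 = $317.
Without Ember: best allocation of the remaining 3 bidders over all 4 slots is Onyx→Slot 2 ($142), Kestrel→Slot 1 ($102), Larkspur→Slot 6 ($93), total $337.
VCG payment = (others' best without Ember) − (others' welfare with Ember) = 337 − 317 = $20.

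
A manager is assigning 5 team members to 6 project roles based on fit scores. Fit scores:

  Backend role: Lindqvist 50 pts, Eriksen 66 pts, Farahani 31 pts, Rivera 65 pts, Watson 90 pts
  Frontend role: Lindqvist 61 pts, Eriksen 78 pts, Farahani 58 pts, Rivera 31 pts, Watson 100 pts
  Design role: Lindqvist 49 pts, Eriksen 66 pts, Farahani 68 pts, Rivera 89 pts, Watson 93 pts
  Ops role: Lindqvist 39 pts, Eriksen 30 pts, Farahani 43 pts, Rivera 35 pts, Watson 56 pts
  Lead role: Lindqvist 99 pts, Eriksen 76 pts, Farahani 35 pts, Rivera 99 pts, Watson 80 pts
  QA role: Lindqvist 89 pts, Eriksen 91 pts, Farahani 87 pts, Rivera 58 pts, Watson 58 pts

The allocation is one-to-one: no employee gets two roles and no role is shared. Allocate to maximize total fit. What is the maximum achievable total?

Max total: 443 pts

Optimal: Lindqvist→Lead role (99 pts), Eriksen→Frontend role (78 pts), Farahani→QA role (87 pts), Rivera→Design role (89 pts), Watson→Backend role (90 pts) — total 99+78+87+89+90 = 443 pts.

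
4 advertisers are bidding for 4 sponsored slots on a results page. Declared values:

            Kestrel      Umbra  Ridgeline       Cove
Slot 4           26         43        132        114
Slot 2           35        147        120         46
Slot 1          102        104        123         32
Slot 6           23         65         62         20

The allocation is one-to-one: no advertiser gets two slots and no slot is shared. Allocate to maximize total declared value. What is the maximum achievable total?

This is the linear assignment problem.
Optimal: Kestrel→Slot 1 ($102), Umbra→Slot 2 ($147), Ridgeline→Slot 6 ($62), Cove→Slot 4 ($114) — total 102+147+62+114 = $425.
Column-greedy (each slot in turn goes to its best remaining advertiser) gives $401, worse by 24.
Next-best assignment: Kestrel→Slot 6, Umbra→Slot 2, Ridgeline→Slot 1, Cove→Slot 4 = $407.
No other one-to-one assignment exceeds $425.

Maximum total: $425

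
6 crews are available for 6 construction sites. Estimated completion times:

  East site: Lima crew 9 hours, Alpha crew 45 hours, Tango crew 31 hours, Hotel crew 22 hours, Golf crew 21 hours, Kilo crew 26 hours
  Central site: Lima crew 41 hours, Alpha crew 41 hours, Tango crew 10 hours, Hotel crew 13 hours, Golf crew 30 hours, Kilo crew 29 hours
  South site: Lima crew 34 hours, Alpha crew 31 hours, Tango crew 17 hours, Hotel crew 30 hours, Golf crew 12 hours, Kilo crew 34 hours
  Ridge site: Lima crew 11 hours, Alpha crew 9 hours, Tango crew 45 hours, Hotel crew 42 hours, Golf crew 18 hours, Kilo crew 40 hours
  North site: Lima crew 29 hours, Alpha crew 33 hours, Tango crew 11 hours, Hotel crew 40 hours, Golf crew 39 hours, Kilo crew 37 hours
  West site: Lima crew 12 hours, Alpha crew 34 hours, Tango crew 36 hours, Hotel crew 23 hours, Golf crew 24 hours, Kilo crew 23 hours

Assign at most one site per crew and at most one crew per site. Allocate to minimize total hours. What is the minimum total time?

Treat this as an assignment problem: match each crew to one site.
Optimal: Lima crew→East site (9 hours), Alpha crew→Ridge site (9 hours), Tango crew→North site (11 hours), Hotel crew→Central site (13 hours), Golf crew→South site (12 hours), Kilo crew→West site (23 hours) — total 9+9+11+13+12+23 = 77 hours.
Min-entry greedy (repeatedly take the single cheapest remaining cell) gives 100 hours, worse by 23.
Next-best assignment: Lima crew→West site, Alpha crew→Ridge site, Tango crew→North site, Hotel crew→Central site, Golf crew→South site, Kilo crew→East site = 83 hours.

Min total: 77 hours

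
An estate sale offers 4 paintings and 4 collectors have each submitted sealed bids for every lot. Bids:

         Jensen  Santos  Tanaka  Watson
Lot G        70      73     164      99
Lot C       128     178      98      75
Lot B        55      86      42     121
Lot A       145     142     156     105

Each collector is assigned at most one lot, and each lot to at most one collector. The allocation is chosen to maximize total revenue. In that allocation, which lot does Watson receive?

Watson receives Lot B.

This is the linear assignment problem.
Optimal: Jensen→Lot A ($145), Santos→Lot C ($178), Tanaka→Lot G ($164), Watson→Lot B ($121) — total 145+178+164+121 = $608.
Next-best assignment: Jensen→Lot C, Santos→Lot A, Tanaka→Lot G, Watson→Lot B = $555.
No other one-to-one assignment exceeds $608.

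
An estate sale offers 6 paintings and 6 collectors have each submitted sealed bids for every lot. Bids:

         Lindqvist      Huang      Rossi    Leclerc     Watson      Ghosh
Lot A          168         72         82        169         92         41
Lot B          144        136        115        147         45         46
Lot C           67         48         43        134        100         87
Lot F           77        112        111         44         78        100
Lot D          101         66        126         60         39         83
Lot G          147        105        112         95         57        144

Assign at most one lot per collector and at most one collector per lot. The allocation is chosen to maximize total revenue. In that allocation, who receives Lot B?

Leclerc receives Lot B.

Optimal: Lindqvist→Lot A ($168), Huang→Lot F ($112), Rossi→Lot D ($126), Leclerc→Lot B ($147), Watson→Lot C ($100), Ghosh→Lot G ($144) — total 168+112+126+147+100+144 = $797.
Row-greedy (each collector in turn takes its best remaining lot) gives $786, worse by 11.
Next-best assignment: Lindqvist→Lot B, Huang→Lot F, Rossi→Lot D, Leclerc→Lot A, Watson→Lot C, Ghosh→Lot G = $795.
Leclerc's own top lot is Lot A ($169), but forcing Leclerc→Lot A and reassigning the rest optimally gives only $795 — worse by 2.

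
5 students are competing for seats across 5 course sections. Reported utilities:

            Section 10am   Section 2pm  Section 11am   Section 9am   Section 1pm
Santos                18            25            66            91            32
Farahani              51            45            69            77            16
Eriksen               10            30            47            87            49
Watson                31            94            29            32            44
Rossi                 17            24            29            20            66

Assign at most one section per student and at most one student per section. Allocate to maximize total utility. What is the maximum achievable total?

Optimal: Santos→Section 11am (66 points), Farahani→Section 10am (51 points), Eriksen→Section 9am (87 points), Watson→Section 2pm (94 points), Rossi→Section 1pm (66 points) — total 66+51+87+94+66 = 364 points.
Next-best assignment: Santos→Section 9am, Farahani→Section 10am, Eriksen→Section 11am, Watson→Section 2pm, Rossi→Section 1pm = 349 points.
Swapping Rossi↔Eriksen (Rossi→Section 9am 20 points, Eriksen→Section 1pm 49 points) loses 84.

Maximum total: 364 points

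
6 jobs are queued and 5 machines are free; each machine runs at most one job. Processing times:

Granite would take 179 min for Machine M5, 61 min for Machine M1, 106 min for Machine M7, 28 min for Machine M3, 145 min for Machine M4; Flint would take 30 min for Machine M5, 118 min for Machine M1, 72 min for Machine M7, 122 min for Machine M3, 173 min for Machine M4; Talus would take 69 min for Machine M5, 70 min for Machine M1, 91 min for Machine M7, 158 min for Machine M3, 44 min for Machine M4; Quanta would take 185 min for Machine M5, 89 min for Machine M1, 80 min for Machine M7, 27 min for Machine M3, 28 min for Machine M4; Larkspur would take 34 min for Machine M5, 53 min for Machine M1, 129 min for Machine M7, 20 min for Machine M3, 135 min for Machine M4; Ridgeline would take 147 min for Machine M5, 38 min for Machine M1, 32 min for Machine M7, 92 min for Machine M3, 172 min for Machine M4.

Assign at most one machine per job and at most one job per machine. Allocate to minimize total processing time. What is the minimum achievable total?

Minimum total: 171 min

This is the linear assignment problem.
Optimal: Flint→Machine M5 (30 min), Granite→Machine M1 (61 min), Ridgeline→Machine M7 (32 min), Larkspur→Machine M3 (20 min), Quanta→Machine M4 (28 min) — total 30+61+32+20+28 = 171 min.
Column-greedy (each machine in turn goes to its cheapest remaining job) gives 212 min, worse by 41.
Checked against all permutations: 171 min is optimal.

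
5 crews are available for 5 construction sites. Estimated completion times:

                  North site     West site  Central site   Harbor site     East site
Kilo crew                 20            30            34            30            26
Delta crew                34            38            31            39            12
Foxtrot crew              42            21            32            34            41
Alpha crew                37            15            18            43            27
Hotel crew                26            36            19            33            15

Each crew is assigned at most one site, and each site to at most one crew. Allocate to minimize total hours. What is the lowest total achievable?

Minimum total: 100 hours

Optimal: Kilo crew→North site (20 hours), Delta crew→East site (12 hours), Foxtrot crew→Harbor site (34 hours), Alpha crew→West site (15 hours), Hotel crew→Central site (19 hours) — total 20+12+34+15+19 = 100 hours.
Row-greedy (each crew in turn takes its cheapest remaining site) gives 104 hours, worse by 4.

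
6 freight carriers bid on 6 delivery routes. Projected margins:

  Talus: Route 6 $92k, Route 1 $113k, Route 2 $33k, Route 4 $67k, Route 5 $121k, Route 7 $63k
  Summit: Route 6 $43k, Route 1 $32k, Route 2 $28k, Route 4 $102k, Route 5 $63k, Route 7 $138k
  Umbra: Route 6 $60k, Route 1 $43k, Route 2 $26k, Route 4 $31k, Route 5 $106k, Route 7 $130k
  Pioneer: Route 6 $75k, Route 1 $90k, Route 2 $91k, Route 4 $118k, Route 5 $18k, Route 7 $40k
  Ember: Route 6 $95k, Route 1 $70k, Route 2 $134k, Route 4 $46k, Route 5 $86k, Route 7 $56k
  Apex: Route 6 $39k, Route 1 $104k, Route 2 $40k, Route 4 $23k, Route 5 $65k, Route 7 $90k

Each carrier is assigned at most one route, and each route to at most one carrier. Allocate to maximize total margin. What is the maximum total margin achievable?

This is the linear assignment problem.
Optimal: Talus→Route 6 ($92k), Summit→Route 7 ($138k), Umbra→Route 5 ($106k), Pioneer→Route 4 ($118k), Ember→Route 2 ($134k), Apex→Route 1 ($104k) — total 92+138+106+118+134+104 = $692k.
Column-greedy (each route in turn goes to its best remaining carrier) gives $597k, worse by 95.
Swapping Apex↔Ember (Apex→Route 2 $40k, Ember→Route 1 $70k) loses 128.
Every other assignment is strictly worse.

Max total: $692k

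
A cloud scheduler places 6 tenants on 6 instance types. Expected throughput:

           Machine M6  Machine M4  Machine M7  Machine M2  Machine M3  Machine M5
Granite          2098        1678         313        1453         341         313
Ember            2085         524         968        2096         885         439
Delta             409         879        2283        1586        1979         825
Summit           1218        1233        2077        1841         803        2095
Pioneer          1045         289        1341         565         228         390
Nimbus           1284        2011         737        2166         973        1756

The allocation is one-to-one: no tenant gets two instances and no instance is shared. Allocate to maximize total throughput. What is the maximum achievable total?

Max total: 11620 ops/s

Optimal: Granite→Machine M6 (2098 ops/s), Ember→Machine M2 (2096 ops/s), Delta→Machine M3 (1979 ops/s), Summit→Machine M5 (2095 ops/s), Pioneer→Machine M7 (1341 ops/s), Nimbus→Machine M4 (2011 ops/s) — total 2098+2096+1979+2095+1341+2011 = 11620 ops/s.
Row-greedy (each tenant in turn takes its best remaining instance) gives 9834 ops/s, worse by 1786.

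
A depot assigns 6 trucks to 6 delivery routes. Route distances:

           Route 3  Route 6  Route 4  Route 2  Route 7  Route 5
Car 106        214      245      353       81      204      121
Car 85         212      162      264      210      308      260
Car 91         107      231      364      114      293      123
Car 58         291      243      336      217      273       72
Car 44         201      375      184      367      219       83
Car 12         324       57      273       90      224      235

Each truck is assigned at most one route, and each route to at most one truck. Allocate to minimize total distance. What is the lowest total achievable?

Minimum total: 800 km

Optimal: Car 106→Route 2 (81 km), Car 85→Route 4 (264 km), Car 91→Route 3 (107 km), Car 58→Route 5 (72 km), Car 44→Route 7 (219 km), Car 12→Route 6 (57 km) — total 81+264+107+72+219+57 = 800 km.
Next-best assignment: Car 106→Route 2, Car 85→Route 7, Car 91→Route 3, Car 58→Route 5, Car 44→Route 4, Car 12→Route 6 = 809 km.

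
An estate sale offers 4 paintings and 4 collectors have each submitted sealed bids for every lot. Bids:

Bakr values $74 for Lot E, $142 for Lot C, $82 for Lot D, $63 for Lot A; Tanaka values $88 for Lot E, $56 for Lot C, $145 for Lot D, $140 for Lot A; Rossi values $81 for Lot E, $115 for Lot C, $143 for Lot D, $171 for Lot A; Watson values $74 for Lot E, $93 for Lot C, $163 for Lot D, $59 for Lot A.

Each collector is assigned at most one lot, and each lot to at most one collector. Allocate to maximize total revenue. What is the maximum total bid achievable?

This is a one-to-one assignment (maximum-weight bipartite matching).
Optimal: Bakr→Lot C ($142), Tanaka→Lot E ($88), Rossi→Lot A ($171), Watson→Lot D ($163) — total 142+88+171+163 = $564.
Row-greedy (each collector in turn takes its best remaining lot) gives $532, worse by 32.
Next-best assignment: Bakr→Lot C, Tanaka→Lot D, Rossi→Lot A, Watson→Lot E = $532.

Maximum total: $564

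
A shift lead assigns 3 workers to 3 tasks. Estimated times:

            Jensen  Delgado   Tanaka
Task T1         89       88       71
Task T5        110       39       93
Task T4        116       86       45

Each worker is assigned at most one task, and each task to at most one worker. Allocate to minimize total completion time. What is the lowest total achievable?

Optimal: Jensen→Task T1 (89 min), Delgado→Task T5 (39 min), Tanaka→Task T4 (45 min) — total 89+39+45 = 173 min.

Min total: 173 min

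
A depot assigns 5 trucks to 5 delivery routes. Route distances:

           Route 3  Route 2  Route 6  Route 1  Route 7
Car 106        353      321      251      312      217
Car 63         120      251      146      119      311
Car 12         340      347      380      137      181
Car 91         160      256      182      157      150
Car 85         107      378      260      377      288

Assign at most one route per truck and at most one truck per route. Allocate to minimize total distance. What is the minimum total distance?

Treat this as an assignment problem: match each truck to one route.
Optimal: Car 106→Route 2 (321 km), Car 63→Route 6 (146 km), Car 12→Route 1 (137 km), Car 91→Route 7 (150 km), Car 85→Route 3 (107 km) — total 321+146+137+150+107 = 861 km.
Row-greedy (each truck in turn takes its cheapest remaining route) gives 1236 km, worse by 375.

Min total: 861 km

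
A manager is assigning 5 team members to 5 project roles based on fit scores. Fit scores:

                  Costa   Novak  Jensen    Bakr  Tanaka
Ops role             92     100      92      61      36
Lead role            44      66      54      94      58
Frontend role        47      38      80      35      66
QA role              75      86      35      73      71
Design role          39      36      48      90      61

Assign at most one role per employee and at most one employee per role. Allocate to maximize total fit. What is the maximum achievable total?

Max total: 413 pts

Optimal: Costa→Ops role (92 pts), Novak→QA role (86 pts), Jensen→Frontend role (80 pts), Bakr→Lead role (94 pts), Tanaka→Design role (61 pts) — total 92+86+80+94+61 = 413 pts.
Max-entry greedy (repeatedly take the single best remaining cell) gives 410 pts, worse by 3.
Next-best assignment: Costa→QA role, Novak→Ops role, Jensen→Frontend role, Bakr→Lead role, Tanaka→Design role = 410 pts.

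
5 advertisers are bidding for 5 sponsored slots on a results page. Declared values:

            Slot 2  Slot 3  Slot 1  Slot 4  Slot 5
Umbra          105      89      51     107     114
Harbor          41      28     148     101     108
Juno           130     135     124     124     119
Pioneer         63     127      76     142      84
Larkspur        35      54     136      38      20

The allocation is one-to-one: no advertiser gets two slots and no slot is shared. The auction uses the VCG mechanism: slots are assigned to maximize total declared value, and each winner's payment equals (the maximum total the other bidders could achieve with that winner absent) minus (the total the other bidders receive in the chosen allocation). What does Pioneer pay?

Pioneer pays $2.

Efficient allocation: Umbra→Slot 2 ($105), Harbor→Slot 5 ($108), Juno→Slot 3 ($135), Pioneer→Slot 4 ($142), Larkspur→Slot 1 ($136); total welfare W = $626.
Pioneer receives Slot 4 at value $142, so the others get W − 142 = $484.
Without Pioneer: best allocation of the remaining 4 bidders over all 5 slots is Umbra→Slot 4 ($107), Harbor→Slot 5 ($108), Juno→Slot 3 ($135), Larkspur→Slot 1 ($136), total $486.
VCG payment = (others' best without Pioneer) − (others' welfare with Pioneer) = 486 − 484 = $2.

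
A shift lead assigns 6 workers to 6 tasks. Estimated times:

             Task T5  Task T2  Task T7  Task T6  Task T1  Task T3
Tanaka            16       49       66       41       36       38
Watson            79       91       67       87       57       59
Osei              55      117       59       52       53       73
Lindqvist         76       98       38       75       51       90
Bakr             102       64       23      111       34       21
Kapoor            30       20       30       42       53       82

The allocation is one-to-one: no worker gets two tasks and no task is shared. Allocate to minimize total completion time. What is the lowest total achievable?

Optimal: Tanaka→Task T5 (16 min), Watson→Task T1 (57 min), Osei→Task T6 (52 min), Lindqvist→Task T7 (38 min), Bakr→Task T3 (21 min), Kapoor→Task T2 (20 min) — total 16+57+52+38+21+20 = 204 min.
Column-greedy (each task in turn goes to its cheapest remaining worker) gives 221 min, worse by 17.
Next-best assignment: Tanaka→Task T5, Watson→Task T3, Osei→Task T6, Lindqvist→Task T7, Bakr→Task T1, Kapoor→Task T2 = 219 min.

Min total: 204 min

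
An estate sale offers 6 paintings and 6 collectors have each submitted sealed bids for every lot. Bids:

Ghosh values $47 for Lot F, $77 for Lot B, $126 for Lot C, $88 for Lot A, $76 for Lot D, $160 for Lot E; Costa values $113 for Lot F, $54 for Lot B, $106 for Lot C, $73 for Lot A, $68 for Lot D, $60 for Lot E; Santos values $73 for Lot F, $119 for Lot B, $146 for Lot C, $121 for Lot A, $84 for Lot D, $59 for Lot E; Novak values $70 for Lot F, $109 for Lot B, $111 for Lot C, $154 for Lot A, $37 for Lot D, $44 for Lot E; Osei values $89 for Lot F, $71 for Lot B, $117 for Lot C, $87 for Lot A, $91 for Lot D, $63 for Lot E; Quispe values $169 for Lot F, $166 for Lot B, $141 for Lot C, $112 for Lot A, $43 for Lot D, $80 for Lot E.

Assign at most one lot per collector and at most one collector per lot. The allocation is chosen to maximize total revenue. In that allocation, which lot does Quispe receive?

Optimal: Ghosh→Lot E ($160), Costa→Lot F ($113), Santos→Lot C ($146), Novak→Lot A ($154), Osei→Lot D ($91), Quispe→Lot B ($166) — total 160+113+146+154+91+166 = $830.
Column-greedy (each lot in turn goes to its best remaining collector) gives $719, worse by 111.
Next-best assignment: Ghosh→Lot E, Costa→Lot C, Santos→Lot B, Novak→Lot A, Osei→Lot D, Quispe→Lot F = $799.
Quispe's own top lot is Lot F ($169), but forcing Quispe→Lot F and reassigning the rest optimally gives only $799 — worse by 31.

Quispe receives Lot B.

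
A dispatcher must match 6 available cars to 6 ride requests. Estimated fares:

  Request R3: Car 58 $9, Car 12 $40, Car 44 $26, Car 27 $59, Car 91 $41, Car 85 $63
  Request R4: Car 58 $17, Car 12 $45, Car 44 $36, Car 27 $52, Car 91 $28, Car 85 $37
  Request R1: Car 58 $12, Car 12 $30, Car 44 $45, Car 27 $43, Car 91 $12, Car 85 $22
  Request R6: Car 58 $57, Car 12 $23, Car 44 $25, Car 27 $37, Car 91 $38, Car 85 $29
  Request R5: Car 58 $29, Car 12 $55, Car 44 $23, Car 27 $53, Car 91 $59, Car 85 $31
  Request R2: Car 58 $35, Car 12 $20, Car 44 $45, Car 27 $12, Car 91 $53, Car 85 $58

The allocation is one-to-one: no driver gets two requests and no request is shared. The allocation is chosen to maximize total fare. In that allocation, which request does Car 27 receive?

Car 27 receives Request R4.

Optimal: Car 58→Request R6 ($57), Car 12→Request R5 ($55), Car 44→Request R1 ($45), Car 27→Request R4 ($52), Car 91→Request R2 ($53), Car 85→Request R3 ($63) — total 57+55+45+52+53+63 = $325.
Column-greedy (each request in turn goes to its best remaining driver) gives $296, worse by 29.
No other one-to-one assignment exceeds $325.
Car 27's own top request is Request R3 ($59), but forcing Car 27→Request R3 and reassigning the rest optimally gives only $323 — worse by 2.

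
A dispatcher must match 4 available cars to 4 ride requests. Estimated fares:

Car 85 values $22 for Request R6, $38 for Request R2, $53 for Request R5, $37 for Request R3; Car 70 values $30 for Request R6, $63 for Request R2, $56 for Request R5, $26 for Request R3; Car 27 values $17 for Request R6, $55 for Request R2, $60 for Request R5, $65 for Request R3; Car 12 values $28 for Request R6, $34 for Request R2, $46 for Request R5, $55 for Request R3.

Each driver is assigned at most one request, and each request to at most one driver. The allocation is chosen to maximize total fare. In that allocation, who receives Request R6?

Optimal: Car 85→Request R5 ($53), Car 70→Request R2 ($63), Car 27→Request R3 ($65), Car 12→Request R6 ($28) — total 53+63+65+28 = $209.
Next-best assignment: Car 85→Request R6, Car 70→Request R2, Car 27→Request R5, Car 12→Request R3 = $200.
Car 12's own top request is Request R3 ($55), but forcing Car 12→Request R3 and reassigning the rest optimally gives only $200 — worse by 9.

Car 12 receives Request R6.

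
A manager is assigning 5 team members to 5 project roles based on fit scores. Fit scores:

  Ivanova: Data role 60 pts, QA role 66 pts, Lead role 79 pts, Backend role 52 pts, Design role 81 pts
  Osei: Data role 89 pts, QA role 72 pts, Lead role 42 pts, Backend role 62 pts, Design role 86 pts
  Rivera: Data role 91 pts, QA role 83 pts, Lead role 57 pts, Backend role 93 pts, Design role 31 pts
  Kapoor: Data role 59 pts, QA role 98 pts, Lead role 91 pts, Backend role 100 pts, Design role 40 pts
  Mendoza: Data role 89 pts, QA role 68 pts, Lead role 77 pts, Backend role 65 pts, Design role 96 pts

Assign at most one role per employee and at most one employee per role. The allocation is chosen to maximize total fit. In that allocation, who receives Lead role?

Ivanova receives Lead role.

Optimal: Ivanova→Lead role (79 pts), Osei→Data role (89 pts), Rivera→Backend role (93 pts), Kapoor→QA role (98 pts), Mendoza→Design role (96 pts) — total 79+89+93+98+96 = 455 pts.
Column-greedy (each role in turn goes to its best remaining employee) gives 419 pts, worse by 36.
Next-best assignment: Ivanova→Lead role, Osei→Data role, Rivera→QA role, Kapoor→Backend role, Mendoza→Design role = 447 pts.
Ivanova's own top role is Design role (81 pts), but forcing Ivanova→Design role and reassigning the rest optimally gives only 438 pts — worse by 17.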